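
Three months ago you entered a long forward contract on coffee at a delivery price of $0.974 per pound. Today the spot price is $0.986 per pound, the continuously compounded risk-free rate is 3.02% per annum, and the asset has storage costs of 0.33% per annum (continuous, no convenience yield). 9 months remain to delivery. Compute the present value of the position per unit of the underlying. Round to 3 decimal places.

Current fair forward for the remaining 9 months: F = S·e^((r + u)·T), (r + u) = 0.0302 + 0.0033 = 0.0335
F = 0.986 · e^(0.0335 × 9/12) = 0.986 × 1.025443 = 1.0111
Value of long forward = (F − K)·e^(−rT) = (1.0111 − 0.974) · e^(−0.0302·9/12)
= 0.0371 × 0.977605 = 0.036

$0.036 per pound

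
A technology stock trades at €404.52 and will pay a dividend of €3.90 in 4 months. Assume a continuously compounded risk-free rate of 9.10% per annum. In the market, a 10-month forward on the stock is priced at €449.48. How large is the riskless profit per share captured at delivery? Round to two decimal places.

€17.17 per share

PV(dividends) I = 3.90·e^(−0.0910·4/12) = 3.7835
Fair forward F* = (S − I)·e^(rT) = (404.52 − 3.7835)·e^0.075833 = 400.7365 × 1.078782 = 432.3073
Market €449.48 > fair 432.3073: forward overpriced → cash-and-carry (borrow at r, buy the stock and collect the dividends, short the forward).
Profit at T = |F_mkt − F*| = |449.48 − 432.3073| = €17.17 per share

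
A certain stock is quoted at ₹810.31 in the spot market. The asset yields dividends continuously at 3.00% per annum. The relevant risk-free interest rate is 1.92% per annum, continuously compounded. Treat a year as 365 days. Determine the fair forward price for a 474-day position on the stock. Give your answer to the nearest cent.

F = S·e^((r − q)T) = 810.31 · e^((0.0192 − 0.0300) × 474/365)
= 810.31 · e^-0.014025 = 810.31 × 0.986073
F = ₹799.02

₹799.02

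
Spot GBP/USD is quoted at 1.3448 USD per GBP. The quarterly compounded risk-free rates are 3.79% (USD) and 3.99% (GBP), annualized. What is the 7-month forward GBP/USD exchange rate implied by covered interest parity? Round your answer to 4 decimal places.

By covered interest parity, F = S · (1+r_USD/4)^(4T) / (1+r_GBP/4)^(4T)
= 1.3448 × 1.022248 / 1.023430 = 1.3448 × 0.998845
F = 1.3432 USD per GBP

1.3432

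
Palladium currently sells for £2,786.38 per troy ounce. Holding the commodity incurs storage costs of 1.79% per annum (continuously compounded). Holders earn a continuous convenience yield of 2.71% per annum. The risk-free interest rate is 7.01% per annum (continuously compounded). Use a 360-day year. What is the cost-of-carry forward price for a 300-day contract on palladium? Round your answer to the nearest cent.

£2,931.44 per troy ounce

Net carry = r + u − y = 0.0701 + 0.0179 − 0.0271 = 0.0609
F = S·e^((r+u−y)T) = 2786.38 · e^(0.0609 × 300/360) = 2786.38 · e^0.05075000
= 2786.38 × 1.05205985 = £2,931.44 per troy ounce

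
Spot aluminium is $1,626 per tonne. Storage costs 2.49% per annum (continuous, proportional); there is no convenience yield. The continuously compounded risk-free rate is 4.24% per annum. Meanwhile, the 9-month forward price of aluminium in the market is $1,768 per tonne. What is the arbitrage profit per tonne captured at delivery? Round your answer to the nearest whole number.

$58 per tonne

Fair forward: F* = S·e^(carry·T), with carry = (r + u) = 0.0424 + 0.0249 = 0.0673
F* = 1626 · e^(0.0673 × 9/12) = 1626 · e^0.050475 = 1626 × 1.051771 = $1710.1796
Market $1768 > fair $1710.1796: forward overpriced → cash-and-carry (buy spot, short the forward).
At maturity, profit = |F_mkt − F*| = |1768 − 1710.1796| = $58 per tonne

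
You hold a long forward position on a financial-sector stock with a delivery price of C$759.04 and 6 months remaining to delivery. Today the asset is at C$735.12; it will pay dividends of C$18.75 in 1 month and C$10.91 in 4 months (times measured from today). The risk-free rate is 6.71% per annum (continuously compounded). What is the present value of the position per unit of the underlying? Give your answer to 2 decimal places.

-C$28.19

PV(remaining dividends) I = 18.75·e^(−0.0671·1/12) + 10.91·e^(−0.0671·4/12) = 29.3141
Current forward F = (S − I)·e^(rT) = (735.12 − 29.3141)·e^(0.0671·6/12) = 705.8059 × 1.034119 = 729.8873
Value (long) = (F − K)·e^(−rT) = (729.8873 − 759.04) × 0.967007 = -28.1909
Value = -C$28.19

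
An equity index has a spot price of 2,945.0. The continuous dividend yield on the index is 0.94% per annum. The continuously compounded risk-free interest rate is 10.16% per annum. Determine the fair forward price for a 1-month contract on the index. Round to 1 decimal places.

F = S·e^((r − q)T) = 2945.0 · e^((0.1016 − 0.0094) × 1/12)
= 2945.0 · e^0.007683 = 2945.0 × 1.007713
F = 2,967.7

2,967.7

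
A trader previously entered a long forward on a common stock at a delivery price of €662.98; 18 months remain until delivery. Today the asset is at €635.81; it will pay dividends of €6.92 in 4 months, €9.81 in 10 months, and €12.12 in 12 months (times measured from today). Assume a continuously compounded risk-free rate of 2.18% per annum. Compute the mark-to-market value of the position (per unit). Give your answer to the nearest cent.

-€34.20

PV(remaining dividends) I = 6.92·e^(−0.0218·4/12) + 9.81·e^(−0.0218·10/12) + 12.12·e^(−0.0218·12/12) = 28.3619
Current forward F = (S − I)·e^(rT) = (635.81 − 28.3619)·e^(0.0218·18/12) = 607.4481 × 1.033241 = 627.6403
Value (long) = (F − K)·e^(−rT) = (627.6403 − 662.98) × 0.967829 = -34.2028
Value = -€34.20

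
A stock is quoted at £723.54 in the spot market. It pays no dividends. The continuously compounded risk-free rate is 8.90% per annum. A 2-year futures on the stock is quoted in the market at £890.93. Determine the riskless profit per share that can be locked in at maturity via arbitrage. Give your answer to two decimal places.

Fair futures: F* = S·e^(carry·T), with carry = r = 0.0890
F* = 723.54 · e^(0.0890 × 2) = 723.54 · e^0.178000 = 723.54 × 1.194825 = £864.5037
Market £890.93 > fair £864.5037: forward overpriced → cash-and-carry (buy spot, short the forward).
At maturity, profit = |F_mkt − F*| = |890.93 − 864.5037| = £26.43 per share

£26.43 per share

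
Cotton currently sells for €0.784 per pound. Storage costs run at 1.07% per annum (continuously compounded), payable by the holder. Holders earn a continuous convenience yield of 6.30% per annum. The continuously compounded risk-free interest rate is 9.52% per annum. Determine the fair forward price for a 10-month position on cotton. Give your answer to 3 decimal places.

Net carry = r + u − y = 0.0952 + 0.0107 − 0.0630 = 0.0429
F = S·e^((r+u−y)T) = 0.784 · e^(0.0429 × 10/12) = 0.784 · e^0.035750
= 0.784 × 1.036397 = €0.813 per pound

€0.813 per pound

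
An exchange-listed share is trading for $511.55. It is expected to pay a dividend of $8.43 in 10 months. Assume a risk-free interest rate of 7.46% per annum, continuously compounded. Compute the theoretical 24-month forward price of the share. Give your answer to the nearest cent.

PV(dividends) I = 8.43·e^(−0.0746·10/12)
I = 7.9219
F = (S − I)·e^(rT) = (511.55 − 7.9219) · e^(0.0746·24/12)
= 503.6281 · e^0.149200 = 503.6281 × 1.160905 = $584.66

$584.66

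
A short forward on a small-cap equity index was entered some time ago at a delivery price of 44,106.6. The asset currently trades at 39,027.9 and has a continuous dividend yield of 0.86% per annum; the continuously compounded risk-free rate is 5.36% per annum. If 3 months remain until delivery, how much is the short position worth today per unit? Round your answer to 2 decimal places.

Current fair forward for the remaining 3 months: F = S·e^((r − q)·T), (r − q) = 0.0536 − 0.0086 = 0.0450
F = 39027.9 · e^(0.0450 × 3/12) = 39027.9 × 1.01131352 = 39469.4429
Value of long forward = (F − K)·e^(−rT) = (39469.4429 − 44106.6) · e^(−0.0536·3/12)
= -4637.1571 × 0.98668938 = -4575.43
Short position value = −(long value) = 4575.43

4575.43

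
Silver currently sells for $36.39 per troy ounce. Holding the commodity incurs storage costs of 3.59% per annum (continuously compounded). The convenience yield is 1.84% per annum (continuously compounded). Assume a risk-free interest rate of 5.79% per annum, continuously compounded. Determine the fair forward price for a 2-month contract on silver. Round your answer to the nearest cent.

$36.85 per troy ounce

Net carry = r + u − y = 0.0579 + 0.0359 − 0.0184 = 0.0754
F = S·e^((r+u−y)T) = 36.39 · e^(0.0754 × 2/12) = 36.39 · e^0.012567
= 36.39 × 1.012646 = $36.85 per troy ounce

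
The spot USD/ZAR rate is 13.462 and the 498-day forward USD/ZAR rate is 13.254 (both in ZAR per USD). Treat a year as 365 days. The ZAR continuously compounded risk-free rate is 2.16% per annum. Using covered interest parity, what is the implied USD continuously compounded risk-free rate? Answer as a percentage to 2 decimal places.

3.30%

F = S·e^((r_ZAR − r_USD)T) ⇒ r_USD = r_ZAR − ln(F/S)/T
ln(13.254/13.462) = -0.015572; /(498/365) = -0.011413
r_USD = 0.0216 + 0.011413 = 0.033013
r_USD = 3.30%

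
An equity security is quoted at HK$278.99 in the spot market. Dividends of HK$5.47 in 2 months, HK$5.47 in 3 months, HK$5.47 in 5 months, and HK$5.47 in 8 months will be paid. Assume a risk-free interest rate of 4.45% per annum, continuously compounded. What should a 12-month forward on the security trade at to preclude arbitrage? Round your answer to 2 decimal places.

HK$269.19

PV(dividends) I = 5.47·e^(−0.0445·2/12) + 5.47·e^(−0.0445·3/12) + 5.47·e^(−0.0445·5/12) + 5.47·e^(−0.0445·8/12)
I = 5.4296 + 5.4095 + 5.3695 + 5.3101 = 21.5187
F = (S − I)·e^(rT) = (278.99 − 21.5187) · e^(0.0445·12/12)
= 257.4713 · e^0.044500 = 257.4713 × 1.045505 = HK$269.19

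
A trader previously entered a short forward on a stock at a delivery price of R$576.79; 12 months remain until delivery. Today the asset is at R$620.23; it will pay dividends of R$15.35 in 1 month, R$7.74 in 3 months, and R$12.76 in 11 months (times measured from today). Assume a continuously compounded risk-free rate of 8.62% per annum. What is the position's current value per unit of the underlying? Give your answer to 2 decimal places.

PV(remaining dividends) I = 15.35·e^(−0.0862·1/12) + 7.74·e^(−0.0862·3/12) + 12.76·e^(−0.0862·11/12) = 34.6057
Current forward F = (S − I)·e^(rT) = (620.23 − 34.6057)·e^(0.0862·12/12) = 585.6243 × 1.090024 = 638.3445
Value (long) = (F − K)·e^(−rT) = (638.3445 − 576.79) × 0.917411 = 56.4708
Short position value = −(long value) = -R$56.47

-R$56.47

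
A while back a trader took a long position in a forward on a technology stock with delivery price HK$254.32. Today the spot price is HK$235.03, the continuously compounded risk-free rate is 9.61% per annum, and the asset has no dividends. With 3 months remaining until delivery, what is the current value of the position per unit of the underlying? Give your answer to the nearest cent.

-HK$13.25

Current fair forward for the remaining 3 months: F = S·e^(r·T), r = 0.0961
F = 235.03 · e^(0.0961 × 3/12) = 235.03 × 1.024316 = 240.7450
Value of long forward = (F − K)·e^(−rT) = (240.7450 − 254.32) · e^(−0.0961·3/12)
= -13.5750 × 0.976261 = -13.25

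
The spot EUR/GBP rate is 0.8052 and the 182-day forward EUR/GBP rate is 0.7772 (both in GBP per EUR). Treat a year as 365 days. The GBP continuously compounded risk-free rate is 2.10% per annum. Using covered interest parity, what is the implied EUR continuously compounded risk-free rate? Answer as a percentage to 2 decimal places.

9.20%

F = S·e^((r_GBP − r_EUR)T) ⇒ r_EUR = r_GBP − ln(F/S)/T
ln(0.7772/0.8052) = -0.035393; /(182/365) = -0.070980
r_EUR = 0.0210 + 0.070980 = 0.091980
r_EUR = 9.20%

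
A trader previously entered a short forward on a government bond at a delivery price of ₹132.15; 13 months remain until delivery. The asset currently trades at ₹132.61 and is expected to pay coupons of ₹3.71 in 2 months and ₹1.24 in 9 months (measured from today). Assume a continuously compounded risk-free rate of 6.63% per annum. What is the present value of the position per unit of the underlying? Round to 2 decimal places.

-₹4.77

PV(remaining coupons) I = 3.71·e^(−0.0663·2/12) + 1.24·e^(−0.0663·9/12) = 4.8491
Current forward F = (S − I)·e^(rT) = (132.61 − 4.8491)·e^(0.0663·13/12) = 127.7609 × 1.074467 = 137.2749
Value (long) = (F − K)·e^(−rT) = (137.2749 − 132.15) × 0.930694 = 4.7697
Short position value = −(long value) = -₹4.77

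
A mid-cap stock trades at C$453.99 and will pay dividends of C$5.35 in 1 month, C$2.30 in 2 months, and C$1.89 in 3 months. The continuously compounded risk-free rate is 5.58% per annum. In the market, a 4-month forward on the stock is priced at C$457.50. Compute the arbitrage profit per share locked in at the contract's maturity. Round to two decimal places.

C$4.63 per share

PV(dividends) I = 5.35·e^(−0.0558·1/12) + 2.30·e^(−0.0558·2/12) + 1.89·e^(−0.0558·3/12) = 9.4677
Fair forward F* = (S − I)·e^(rT) = (453.99 − 9.4677)·e^0.018600 = 444.5223 × 1.018774 = 452.8678
Market C$457.50 > fair 452.8678: forward overpriced → cash-and-carry (borrow at r, buy the stock and collect the dividends, short the forward).
Profit at T = |F_mkt − F*| = |457.50 − 452.8678| = C$4.63 per share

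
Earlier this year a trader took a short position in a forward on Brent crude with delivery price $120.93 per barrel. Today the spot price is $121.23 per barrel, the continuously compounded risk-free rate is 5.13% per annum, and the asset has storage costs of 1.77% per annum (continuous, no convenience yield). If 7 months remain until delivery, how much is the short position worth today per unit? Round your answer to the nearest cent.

Current fair forward for the remaining 7 months: F = S·e^((r + u)·T), (r + u) = 0.0513 + 0.0177 = 0.0690
F = 121.23 · e^(0.0690 × 7/12) = 121.23 × 1.041071 = 126.2090
Value of long forward = (F − K)·e^(−rT) = (126.2090 − 120.93) · e^(−0.0513·7/12)
= 5.2790 × 0.970518 = 5.12
Short position value = −(long value) = -$5.12

-$5.12 per barrel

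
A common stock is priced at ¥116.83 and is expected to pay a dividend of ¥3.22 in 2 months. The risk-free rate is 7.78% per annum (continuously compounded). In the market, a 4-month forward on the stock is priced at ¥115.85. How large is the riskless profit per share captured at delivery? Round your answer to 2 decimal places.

PV(dividends) I = 3.22·e^(−0.0778·2/12) = 3.1785
Fair forward F* = (S − I)·e^(rT) = (116.83 − 3.1785)·e^0.025933 = 113.6515 × 1.026272 = 116.6374
Market ¥115.85 < fair 116.6374: forward underpriced → reverse cash-and-carry (short the stock, invest proceeds at r, pay the dividends, go long the forward).
Profit at T = |F_mkt − F*| = |115.85 − 116.6374| = ¥0.79 per share

¥0.79 per share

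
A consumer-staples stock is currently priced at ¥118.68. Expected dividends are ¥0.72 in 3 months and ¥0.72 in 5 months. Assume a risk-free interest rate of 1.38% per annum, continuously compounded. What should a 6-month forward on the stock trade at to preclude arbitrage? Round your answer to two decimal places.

PV(dividends) I = 0.72·e^(−0.0138·3/12) + 0.72·e^(−0.0138·5/12)
I = 0.7175 + 0.7159 = 1.4334
F = (S − I)·e^(rT) = (118.68 − 1.4334) · e^(0.0138·6/12)
= 117.2466 · e^0.006900 = 117.2466 × 1.006924 = ¥118.06

¥118.06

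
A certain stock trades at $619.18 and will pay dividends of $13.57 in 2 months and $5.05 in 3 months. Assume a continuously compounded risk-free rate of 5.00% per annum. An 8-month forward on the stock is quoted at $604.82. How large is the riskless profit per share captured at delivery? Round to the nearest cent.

$16.28 per share

PV(dividends) I = 13.57·e^(−0.0500·2/12) + 5.05·e^(−0.0500·3/12) = 18.4447
Fair forward F* = (S − I)·e^(rT) = (619.18 − 18.4447)·e^0.033333 = 600.7353 × 1.033895 = 621.0972
Market $604.82 < fair 621.0972: forward underpriced → reverse cash-and-carry (short the stock, invest proceeds at r, pay the dividends, go long the forward).
Profit at T = |F_mkt − F*| = |604.82 − 621.0972| = $16.28 per share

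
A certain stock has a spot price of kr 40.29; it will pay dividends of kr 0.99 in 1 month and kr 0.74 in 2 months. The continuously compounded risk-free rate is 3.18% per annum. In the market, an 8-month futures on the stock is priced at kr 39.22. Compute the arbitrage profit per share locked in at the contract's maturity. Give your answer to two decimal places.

kr 0.17 per share

PV(dividends) I = 0.99·e^(−0.0318·1/12) + 0.74·e^(−0.0318·2/12) = 1.7235
Fair futures F* = (S − I)·e^(rT) = (40.29 − 1.7235)·e^0.021200 = 38.5665 × 1.021426 = 39.3928
Market kr 39.22 < fair 39.3928: forward underpriced → reverse cash-and-carry (short the stock, invest proceeds at r, pay the dividends, go long the forward).
Profit at T = |F_mkt − F*| = |39.22 − 39.3928| = kr 0.17 per share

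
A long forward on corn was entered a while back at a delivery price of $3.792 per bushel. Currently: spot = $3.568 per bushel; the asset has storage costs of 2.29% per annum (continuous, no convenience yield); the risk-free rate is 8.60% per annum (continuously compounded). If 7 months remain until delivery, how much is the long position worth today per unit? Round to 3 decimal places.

Current fair forward for the remaining 7 months: F = S·e^((r + u)·T), (r + u) = 0.0860 + 0.0229 = 0.1089
F = 3.568 · e^(0.1089 × 7/12) = 3.568 × 1.065586 = 3.8020
Value of long forward = (F − K)·e^(−rT) = (3.8020 − 3.792) · e^(−0.0860·7/12)
= 0.0100 × 0.951071 = 0.010

$0.010 per bushel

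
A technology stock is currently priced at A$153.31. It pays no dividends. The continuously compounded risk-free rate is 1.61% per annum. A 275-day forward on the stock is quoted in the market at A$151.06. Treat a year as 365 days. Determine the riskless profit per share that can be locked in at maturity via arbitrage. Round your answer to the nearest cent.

Fair forward: F* = S·e^(carry·T), with carry = r = 0.0161
F* = 153.31 · e^(0.0161 × 275/365) = 153.31 · e^0.012130 = 153.31 × 1.012204 = A$155.1810
Market A$151.06 < fair A$155.1810: forward underpriced → reverse cash-and-carry (short spot, go long the forward).
At maturity, profit = |F_mkt − F*| = |151.06 − 155.1810| = A$4.12 per share

A$4.12 per share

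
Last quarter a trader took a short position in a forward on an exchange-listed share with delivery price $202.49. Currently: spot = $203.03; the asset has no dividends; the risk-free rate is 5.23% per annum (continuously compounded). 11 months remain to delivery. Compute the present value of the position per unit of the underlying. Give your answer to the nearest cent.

-$10.02

Current fair forward for the remaining 11 months: F = S·e^(r·T), r = 0.0523
F = 203.03 · e^(0.0523 × 11/12) = 203.03 × 1.049109 = 213.0006
Value of long forward = (F − K)·e^(−rT) = (213.0006 − 202.49) · e^(−0.0523·11/12)
= 10.5106 × 0.953189 = 10.02
Short position value = −(long value) = -$10.02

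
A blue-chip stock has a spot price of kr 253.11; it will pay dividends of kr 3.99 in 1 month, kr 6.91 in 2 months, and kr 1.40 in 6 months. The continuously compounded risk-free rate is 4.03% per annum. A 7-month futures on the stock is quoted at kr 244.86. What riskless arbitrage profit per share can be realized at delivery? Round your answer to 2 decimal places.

kr 1.77 per share

PV(dividends) I = 3.99·e^(−0.0403·1/12) + 6.91·e^(−0.0403·2/12) + 1.40·e^(−0.0403·6/12) = 12.2124
Fair futures F* = (S − I)·e^(rT) = (253.11 − 12.2124)·e^0.023508 = 240.8976 × 1.023786 = 246.6276
Market kr 244.86 < fair 246.6276: forward underpriced → reverse cash-and-carry (short the stock, invest proceeds at r, pay the dividends, go long the forward).
Profit at T = |F_mkt − F*| = |244.86 − 246.6276| = kr 1.77 per share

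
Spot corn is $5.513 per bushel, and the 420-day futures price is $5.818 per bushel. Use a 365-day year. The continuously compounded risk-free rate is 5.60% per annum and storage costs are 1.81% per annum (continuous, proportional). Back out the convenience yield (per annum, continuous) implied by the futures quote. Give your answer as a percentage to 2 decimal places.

2.73%

F = S·e^((r+u−y)T) ⇒ (r+u−y) = ln(F/S)/T
ln(5.818/5.513) = 0.053848; /T ⇒ 0.046796
y = r + u − ln(F/S)/T = 0.0560 + 0.0181 − 0.046796 = 0.027304
y = 2.73%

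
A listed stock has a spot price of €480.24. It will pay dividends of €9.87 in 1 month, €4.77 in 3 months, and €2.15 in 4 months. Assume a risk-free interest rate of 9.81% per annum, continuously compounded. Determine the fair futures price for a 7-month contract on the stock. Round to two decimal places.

€491.03

PV(dividends) I = 9.87·e^(−0.0981·1/12) + 4.77·e^(−0.0981·3/12) + 2.15·e^(−0.0981·4/12)
I = 9.7896 + 4.6544 + 2.0808 = 16.5248
F = (S − I)·e^(rT) = (480.24 − 16.5248) · e^(0.0981·7/12)
= 463.7152 · e^0.057225 = 463.7152 × 1.058894 = €491.03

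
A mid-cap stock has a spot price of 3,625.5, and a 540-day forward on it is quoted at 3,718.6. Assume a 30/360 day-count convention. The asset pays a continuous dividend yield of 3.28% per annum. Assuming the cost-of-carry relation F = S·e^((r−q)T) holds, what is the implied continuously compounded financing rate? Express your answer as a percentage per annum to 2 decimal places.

From F = S·e^((r−q)T): (r − q) = ln(F/S)/T
ln(3718.6/3625.5) = ln(1.025679) = 0.025355
(r − q) = 0.025355 / (540/360) = 0.016903
r = ln(F/S)/T + q = 0.016903 + 0.0328 = 0.049703
r = 4.97%

4.97%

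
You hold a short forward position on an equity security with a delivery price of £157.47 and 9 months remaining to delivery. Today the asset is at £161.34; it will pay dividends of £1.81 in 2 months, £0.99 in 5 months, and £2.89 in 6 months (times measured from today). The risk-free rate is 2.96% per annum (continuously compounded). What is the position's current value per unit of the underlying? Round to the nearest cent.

PV(remaining dividends) I = 1.81·e^(−0.0296·2/12) + 0.99·e^(−0.0296·5/12) + 2.89·e^(−0.0296·6/12) = 5.6265
Current forward F = (S − I)·e^(rT) = (161.34 − 5.6265)·e^(0.0296·9/12) = 155.7135 × 1.022448 = 159.2090
Value (long) = (F − K)·e^(−rT) = (159.2090 − 157.47) × 0.978045 = 1.7008
Short position value = −(long value) = -£1.70

-£1.70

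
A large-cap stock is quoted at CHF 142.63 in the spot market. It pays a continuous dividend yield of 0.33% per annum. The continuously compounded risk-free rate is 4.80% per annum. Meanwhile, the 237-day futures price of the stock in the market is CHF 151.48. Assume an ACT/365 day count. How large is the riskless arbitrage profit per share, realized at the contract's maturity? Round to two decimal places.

Fair futures: F* = S·e^(carry·T), with carry = (r − q) = 0.0480 − 0.0033 = 0.0447
F* = 142.63 · e^(0.0447 × 237/365) = 142.63 · e^0.029024 = 142.63 × 1.029449 = CHF 146.8303
Market CHF 151.48 > fair CHF 146.8303: forward overpriced → cash-and-carry (buy spot, short the forward).
At maturity, profit = |F_mkt − F*| = |151.48 − 146.8303| = CHF 4.65 per share

CHF 4.65 per share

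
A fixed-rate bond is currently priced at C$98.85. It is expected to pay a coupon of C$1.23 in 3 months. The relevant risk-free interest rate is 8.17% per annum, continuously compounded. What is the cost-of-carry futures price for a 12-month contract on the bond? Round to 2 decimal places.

C$105.96

PV(coupons) I = 1.23·e^(−0.0817·3/12)
I = 1.2051
F = (S − I)·e^(rT) = (98.85 − 1.2051) · e^(0.0817·12/12)
= 97.6449 · e^0.081700 = 97.6449 × 1.085130 = C$105.96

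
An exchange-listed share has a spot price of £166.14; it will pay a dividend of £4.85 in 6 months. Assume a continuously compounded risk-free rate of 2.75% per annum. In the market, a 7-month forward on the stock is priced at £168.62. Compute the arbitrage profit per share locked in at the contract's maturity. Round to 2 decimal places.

£4.65 per share

PV(dividends) I = 4.85·e^(−0.0275·6/12) = 4.7838
Fair forward F* = (S − I)·e^(rT) = (166.14 − 4.7838)·e^0.016042 = 161.3562 × 1.016171 = 163.9655
Market £168.62 > fair 163.9655: forward overpriced → cash-and-carry (borrow at r, buy the stock and collect the dividends, short the forward).
Profit at T = |F_mkt − F*| = |168.62 − 163.9655| = £4.65 per share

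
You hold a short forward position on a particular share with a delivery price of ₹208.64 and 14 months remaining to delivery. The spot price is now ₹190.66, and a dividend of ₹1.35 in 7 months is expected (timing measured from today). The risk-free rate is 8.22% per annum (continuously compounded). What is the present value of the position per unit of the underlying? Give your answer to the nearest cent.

PV(remaining dividends) I = 1.35·e^(−0.0822·7/12) = 1.2868
Current forward F = (S − I)·e^(rT) = (190.66 − 1.2868)·e^(0.0822·14/12) = 189.3732 × 1.100649 = 208.4334
Value (long) = (F − K)·e^(−rT) = (208.4334 − 208.64) × 0.908555 = -0.1877
Short position value = −(long value) = ₹0.19

₹0.19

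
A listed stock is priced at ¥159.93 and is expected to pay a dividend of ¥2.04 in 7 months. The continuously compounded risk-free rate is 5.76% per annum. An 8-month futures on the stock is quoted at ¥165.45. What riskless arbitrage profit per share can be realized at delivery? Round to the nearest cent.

¥1.31 per share

PV(dividends) I = 2.04·e^(−0.0576·7/12) = 1.9726
Fair futures F* = (S − I)·e^(rT) = (159.93 − 1.9726)·e^0.038400 = 157.9574 × 1.039147 = 164.1410
Market ¥165.45 > fair 164.1410: forward overpriced → cash-and-carry (borrow at r, buy the stock and collect the dividends, short the forward).
Profit at T = |F_mkt − F*| = |165.45 − 164.1410| = ¥1.31 per share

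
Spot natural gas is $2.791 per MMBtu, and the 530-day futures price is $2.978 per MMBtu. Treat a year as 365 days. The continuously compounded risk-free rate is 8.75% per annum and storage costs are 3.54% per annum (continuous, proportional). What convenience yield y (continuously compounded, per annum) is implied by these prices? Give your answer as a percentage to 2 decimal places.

7.82%

F = S·e^((r+u−y)T) ⇒ (r+u−y) = ln(F/S)/T
ln(2.978/2.791) = 0.064852; /T ⇒ 0.044662
y = r + u − ln(F/S)/T = 0.0875 + 0.0354 − 0.044662 = 0.078238
y = 7.82%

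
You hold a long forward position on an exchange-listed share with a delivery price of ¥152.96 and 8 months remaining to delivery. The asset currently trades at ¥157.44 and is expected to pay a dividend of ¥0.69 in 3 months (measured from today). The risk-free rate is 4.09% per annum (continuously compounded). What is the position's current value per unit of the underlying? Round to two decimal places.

PV(remaining dividends) I = 0.69·e^(−0.0409·3/12) = 0.6830
Current forward F = (S − I)·e^(rT) = (157.44 − 0.6830)·e^(0.0409·8/12) = 156.7570 × 1.027642 = 161.0901
Value (long) = (F − K)·e^(−rT) = (161.0901 − 152.96) × 0.973102 = 7.9114
Value = ¥7.91

¥7.91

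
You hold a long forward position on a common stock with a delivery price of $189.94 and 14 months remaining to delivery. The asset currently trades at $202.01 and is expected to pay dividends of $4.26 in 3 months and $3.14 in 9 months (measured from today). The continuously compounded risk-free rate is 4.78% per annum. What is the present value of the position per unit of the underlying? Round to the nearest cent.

PV(remaining dividends) I = 4.26·e^(−0.0478·3/12) + 3.14·e^(−0.0478·9/12) = 7.2388
Current forward F = (S − I)·e^(rT) = (202.01 − 7.2388)·e^(0.0478·14/12) = 194.7712 × 1.057351 = 205.9415
Value (long) = (F − K)·e^(−rT) = (205.9415 − 189.94) × 0.945760 = 15.1336
Value = $15.13

$15.13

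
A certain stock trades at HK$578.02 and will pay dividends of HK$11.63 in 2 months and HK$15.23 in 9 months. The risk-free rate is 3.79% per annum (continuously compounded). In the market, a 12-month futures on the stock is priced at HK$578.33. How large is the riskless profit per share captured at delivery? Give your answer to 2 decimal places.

PV(dividends) I = 11.63·e^(−0.0379·2/12) + 15.23·e^(−0.0379·9/12) = 26.3600
Fair futures F* = (S − I)·e^(rT) = (578.02 − 26.3600)·e^0.037900 = 551.6600 × 1.038627 = 572.9690
Market HK$578.33 > fair 572.9690: forward overpriced → cash-and-carry (borrow at r, buy the stock and collect the dividends, short the forward).
Profit at T = |F_mkt − F*| = |578.33 − 572.9690| = HK$5.36 per share

HK$5.36 per share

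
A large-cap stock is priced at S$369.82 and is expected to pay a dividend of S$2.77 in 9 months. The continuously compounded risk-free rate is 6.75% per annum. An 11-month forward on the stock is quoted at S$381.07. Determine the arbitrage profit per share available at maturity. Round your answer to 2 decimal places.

S$9.55 per share

PV(dividends) I = 2.77·e^(−0.0675·9/12) = 2.6333
Fair forward F* = (S − I)·e^(rT) = (369.82 − 2.6333)·e^0.061875 = 367.1867 × 1.063829 = 390.6239
Market S$381.07 < fair 390.6239: forward underpriced → reverse cash-and-carry (short the stock, invest proceeds at r, pay the dividends, go long the forward).
Profit at T = |F_mkt − F*| = |381.07 − 390.6239| = S$9.55 per share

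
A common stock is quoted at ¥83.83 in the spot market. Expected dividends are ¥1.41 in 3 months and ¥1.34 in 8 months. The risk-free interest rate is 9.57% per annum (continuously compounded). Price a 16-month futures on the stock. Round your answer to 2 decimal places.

PV(dividends) I = 1.41·e^(−0.0957·3/12) + 1.34·e^(−0.0957·8/12)
I = 1.3767 + 1.2572 = 2.6339
F = (S − I)·e^(rT) = (83.83 − 2.6339) · e^(0.0957·16/12)
= 81.1961 · e^0.127600 = 81.1961 × 1.136098 = ¥92.25

¥92.25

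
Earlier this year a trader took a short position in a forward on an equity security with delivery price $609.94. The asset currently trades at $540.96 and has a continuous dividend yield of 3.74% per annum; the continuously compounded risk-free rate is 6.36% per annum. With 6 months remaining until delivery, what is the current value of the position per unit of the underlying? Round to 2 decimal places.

$59.91

Current fair forward for the remaining 6 months: F = S·e^((r − q)·T), (r − q) = 0.0636 − 0.0374 = 0.0262
F = 540.96 · e^(0.0262 × 6/12) = 540.96 × 1.013186 = 548.0931
Value of long forward = (F − K)·e^(−rT) = (548.0931 − 609.94) · e^(−0.0636·6/12)
= -61.8469 × 0.968700 = -59.91
Short position value = −(long value) = $59.91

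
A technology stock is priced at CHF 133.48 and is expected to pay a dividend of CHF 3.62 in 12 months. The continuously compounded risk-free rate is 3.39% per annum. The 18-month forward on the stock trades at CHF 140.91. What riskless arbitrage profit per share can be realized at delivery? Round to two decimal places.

PV(dividends) I = 3.62·e^(−0.0339·12/12) = 3.4993
Fair forward F* = (S − I)·e^(rT) = (133.48 − 3.4993)·e^0.050850 = 129.9807 × 1.052165 = 136.7611
Market CHF 140.91 > fair 136.7611: forward overpriced → cash-and-carry (borrow at r, buy the stock and collect the dividends, short the forward).
Profit at T = |F_mkt − F*| = |140.91 − 136.7611| = CHF 4.15 per share

CHF 4.15 per share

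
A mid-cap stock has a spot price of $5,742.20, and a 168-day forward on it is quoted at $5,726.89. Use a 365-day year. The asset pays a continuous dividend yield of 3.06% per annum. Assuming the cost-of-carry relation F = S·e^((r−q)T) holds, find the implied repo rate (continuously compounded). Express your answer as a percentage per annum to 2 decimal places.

2.48%

From F = S·e^((r−q)T): (r − q) = ln(F/S)/T
ln(5726.89/5742.20) = ln(0.997334) = -0.002670
(r − q) = -0.002670 / (168/365) = -0.005801
r = ln(F/S)/T + q = -0.005801 + 0.0306 = 0.024799
r = 2.48%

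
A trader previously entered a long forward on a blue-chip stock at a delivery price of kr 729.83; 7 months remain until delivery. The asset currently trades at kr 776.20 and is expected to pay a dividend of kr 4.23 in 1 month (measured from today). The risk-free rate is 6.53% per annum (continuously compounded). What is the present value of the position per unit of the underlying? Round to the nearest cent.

kr 69.44

PV(remaining dividends) I = 4.23·e^(−0.0653·1/12) = 4.2070
Current forward F = (S − I)·e^(rT) = (776.20 − 4.2070)·e^(0.0653·7/12) = 771.9930 × 1.038826 = 801.9664
Value (long) = (F − K)·e^(−rT) = (801.9664 − 729.83) × 0.962625 = 69.4403
Value = kr 69.44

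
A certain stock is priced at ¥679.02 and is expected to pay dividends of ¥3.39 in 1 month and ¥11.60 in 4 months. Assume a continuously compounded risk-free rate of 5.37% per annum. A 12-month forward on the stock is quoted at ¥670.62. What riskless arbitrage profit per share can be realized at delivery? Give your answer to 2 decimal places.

PV(dividends) I = 3.39·e^(−0.0537·1/12) + 11.60·e^(−0.0537·4/12) = 14.7691
Fair forward F* = (S − I)·e^(rT) = (679.02 − 14.7691)·e^0.053700 = 664.2509 × 1.055168 = 700.8963
Market ¥670.62 < fair 700.8963: forward underpriced → reverse cash-and-carry (short the stock, invest proceeds at r, pay the dividends, go long the forward).
Profit at T = |F_mkt − F*| = |670.62 − 700.8963| = ¥30.28 per share

¥30.28 per share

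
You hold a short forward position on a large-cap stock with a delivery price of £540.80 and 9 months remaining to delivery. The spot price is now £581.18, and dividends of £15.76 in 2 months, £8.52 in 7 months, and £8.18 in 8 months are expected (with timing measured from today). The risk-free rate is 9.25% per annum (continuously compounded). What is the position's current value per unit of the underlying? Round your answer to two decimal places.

-£45.34

PV(remaining dividends) I = 15.76·e^(−0.0925·2/12) + 8.52·e^(−0.0925·7/12) + 8.18·e^(−0.0925·8/12) = 31.2822
Current forward F = (S − I)·e^(rT) = (581.18 − 31.2822)·e^(0.0925·9/12) = 549.8978 × 1.071838 = 589.4014
Value (long) = (F − K)·e^(−rT) = (589.4014 − 540.80) × 0.932977 = 45.3440
Short position value = −(long value) = -£45.34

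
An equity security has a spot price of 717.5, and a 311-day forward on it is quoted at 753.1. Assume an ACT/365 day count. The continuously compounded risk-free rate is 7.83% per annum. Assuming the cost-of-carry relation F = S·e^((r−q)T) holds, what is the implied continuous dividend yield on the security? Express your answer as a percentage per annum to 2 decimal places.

2.15%

From F = S·e^((r−q)T): (r − q) = ln(F/S)/T
ln(753.1/717.5) = ln(1.049617) = 0.048425
(r − q) = 0.048425 / (311/365) = 0.056833
q = r − ln(F/S)/T = 0.0783 − 0.056833 = 0.021467
q = 2.15%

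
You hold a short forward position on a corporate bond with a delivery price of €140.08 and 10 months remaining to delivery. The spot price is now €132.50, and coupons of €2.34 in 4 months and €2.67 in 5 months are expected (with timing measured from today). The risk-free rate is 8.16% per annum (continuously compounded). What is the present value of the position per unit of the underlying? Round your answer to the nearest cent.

PV(remaining coupons) I = 2.34·e^(−0.0816·4/12) + 2.67·e^(−0.0816·5/12) = 4.8580
Current forward F = (S − I)·e^(rT) = (132.50 − 4.8580)·e^(0.0816·10/12) = 127.6420 × 1.070365 = 136.6235
Value (long) = (F − K)·e^(−rT) = (136.6235 − 140.08) × 0.934260 = -3.2293
Short position value = −(long value) = €3.23

€3.23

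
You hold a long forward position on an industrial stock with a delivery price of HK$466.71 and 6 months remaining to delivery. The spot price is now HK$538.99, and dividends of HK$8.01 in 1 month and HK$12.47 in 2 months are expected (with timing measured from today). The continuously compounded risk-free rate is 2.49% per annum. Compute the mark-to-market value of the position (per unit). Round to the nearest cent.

PV(remaining dividends) I = 8.01·e^(−0.0249·1/12) + 12.47·e^(−0.0249·2/12) = 20.4118
Current forward F = (S − I)·e^(rT) = (538.99 − 20.4118)·e^(0.0249·6/12) = 518.5782 × 1.012528 = 525.0749
Value (long) = (F − K)·e^(−rT) = (525.0749 − 466.71) × 0.987627 = 57.6428
Value = HK$57.64

HK$57.64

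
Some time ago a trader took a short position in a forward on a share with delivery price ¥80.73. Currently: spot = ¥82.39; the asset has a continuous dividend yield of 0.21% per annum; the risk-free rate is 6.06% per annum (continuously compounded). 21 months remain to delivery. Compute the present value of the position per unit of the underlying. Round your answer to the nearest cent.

Current fair forward for the remaining 21 months: F = S·e^((r − q)·T), (r − q) = 0.0606 − 0.0021 = 0.0585
F = 82.39 · e^(0.0585 × 21/12) = 82.39 × 1.107799 = 91.2716
Value of long forward = (F − K)·e^(−rT) = (91.2716 − 80.73) · e^(−0.0606·21/12)
= 10.5416 × 0.899380 = 9.48
Short position value = −(long value) = -¥9.48

-¥9.48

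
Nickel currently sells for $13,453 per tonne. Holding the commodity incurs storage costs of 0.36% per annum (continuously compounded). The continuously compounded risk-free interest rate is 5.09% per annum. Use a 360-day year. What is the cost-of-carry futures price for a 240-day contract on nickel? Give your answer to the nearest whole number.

$13,951 per tonne

Net carry = r + u − y = 0.0509 + 0.0036 − 0.0000 = 0.0545
F = S·e^((r+u−y)T) = 13453 · e^(0.0545 × 240/360) = 13453 · e^0.036333
= 13453 × 1.037001 = $13,951 per tonne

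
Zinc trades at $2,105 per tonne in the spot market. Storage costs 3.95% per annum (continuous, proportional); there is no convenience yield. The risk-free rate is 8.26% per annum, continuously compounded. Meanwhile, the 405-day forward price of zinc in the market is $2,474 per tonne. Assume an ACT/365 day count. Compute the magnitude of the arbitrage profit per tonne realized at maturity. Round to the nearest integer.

Fair forward: F* = S·e^(carry·T), with carry = (r + u) = 0.0826 + 0.0395 = 0.1221
F* = 2105 · e^(0.1221 × 405/365) = 2105 · e^0.135481 = 2105 × 1.145087 = $2410.4081
Market $2474 > fair $2410.4081: forward overpriced → cash-and-carry (buy spot, short the forward).
At maturity, profit = |F_mkt − F*| = |2474 − 2410.4081| = $64 per tonne

$64 per tonne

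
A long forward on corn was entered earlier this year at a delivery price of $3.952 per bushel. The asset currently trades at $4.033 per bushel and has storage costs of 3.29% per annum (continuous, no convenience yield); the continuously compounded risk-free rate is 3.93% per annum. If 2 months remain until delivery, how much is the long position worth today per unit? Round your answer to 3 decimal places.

$0.129 per bushel

Current fair forward for the remaining 2 months: F = S·e^((r + u)·T), (r + u) = 0.0393 + 0.0329 = 0.0722
F = 4.033 · e^(0.0722 × 2/12) = 4.033 × 1.012106 = 4.0818
Value of long forward = (F − K)·e^(−rT) = (4.0818 − 3.952) · e^(−0.0393·2/12)
= 0.1298 × 0.993471 = 0.129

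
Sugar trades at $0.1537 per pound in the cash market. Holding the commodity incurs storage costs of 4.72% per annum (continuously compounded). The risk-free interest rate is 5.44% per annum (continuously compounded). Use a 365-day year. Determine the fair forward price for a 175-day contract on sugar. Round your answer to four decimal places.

$0.1614 per pound

Net carry = r + u − y = 0.0544 + 0.0472 − 0.0000 = 0.1016
F = S·e^((r+u−y)T) = 0.1537 · e^(0.1016 × 175/365) = 0.1537 · e^0.048712
= 0.1537 × 1.049918 = $0.1614 per pound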